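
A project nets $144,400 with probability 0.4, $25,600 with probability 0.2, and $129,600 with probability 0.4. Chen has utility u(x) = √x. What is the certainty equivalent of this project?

$107,584

E[u] = 0.4·√144400 + 0.2·√25600 + 0.4·√129600 = 0.4·380 + 0.2·160 + 0.4·360 = 328
CE = (328)² = 107584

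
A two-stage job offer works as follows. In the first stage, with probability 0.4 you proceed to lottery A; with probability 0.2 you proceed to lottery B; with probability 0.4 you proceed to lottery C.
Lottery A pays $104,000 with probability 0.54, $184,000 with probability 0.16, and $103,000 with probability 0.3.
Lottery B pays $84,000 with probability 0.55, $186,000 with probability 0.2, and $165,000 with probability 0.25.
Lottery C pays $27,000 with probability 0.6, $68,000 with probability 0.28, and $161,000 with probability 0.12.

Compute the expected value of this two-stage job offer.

$93,354

EV(A) = 0.54 × 104000 + 0.16 × 184000 + 0.3 × 103000 = 56160 + 29440 + 30900 = 116500
EV(B) = 0.55 × 84000 + 0.2 × 186000 + 0.25 × 165000 = 46200 + 37200 + 41250 = 124650
EV(C) = 0.6 × 27000 + 0.28 × 68000 + 0.12 × 161000 = 16200 + 19040 + 19320 = 54560
Overall = 0.4 × 116500 + 0.2 × 124650 + 0.4 × 54560 = 46600 + 24930 + 21824 = 93354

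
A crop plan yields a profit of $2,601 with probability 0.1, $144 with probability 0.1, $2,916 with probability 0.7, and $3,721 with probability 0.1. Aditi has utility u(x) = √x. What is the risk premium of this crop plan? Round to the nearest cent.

$167.76

E[u] = 0.1·√2601 + 0.1·√144 + 0.7·√2916 + 0.1·√3721 = 0.1·51 + 0.1·12 + 0.7·54 + 0.1·61 = 50.2
CE = (50.2)² = 2520.04
Risk premium = EV − CE = 2687.8 − 2520.04 = 167.76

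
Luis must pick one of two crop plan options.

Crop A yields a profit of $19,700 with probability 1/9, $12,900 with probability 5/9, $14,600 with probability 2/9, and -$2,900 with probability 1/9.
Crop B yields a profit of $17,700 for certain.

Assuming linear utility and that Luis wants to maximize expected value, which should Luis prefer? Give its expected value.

Crop A = 1/9 × 19700 + 5/9 × 12900 + 2/9 × 14600 + 1/9 × (-2900) = 2188.8889 + 7166.6667 + 3244.4444 − 322.2222 = 12277.7778
Crop B: 17700 (certain)

Crop B ($17,700)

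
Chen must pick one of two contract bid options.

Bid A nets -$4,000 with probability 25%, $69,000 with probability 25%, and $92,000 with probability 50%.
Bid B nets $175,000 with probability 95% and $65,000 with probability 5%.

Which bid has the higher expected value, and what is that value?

Bid A = 0.25 × (-4000) + 0.25 × 69000 + 0.5 × 92000 = -1000 + 17250 + 46000 = 62250
Bid B = 0.95 × 175000 + 0.05 × 65000 = 166250 + 3250 = 169500

Bid B ($169,500)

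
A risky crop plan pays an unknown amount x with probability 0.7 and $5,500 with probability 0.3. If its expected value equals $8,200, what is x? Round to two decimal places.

0.7·x + 0.3·5500 = 8200
0.7·x = 8200 − 1650 = 6550
x = 6550 / 0.7 = 9357.1429

x = $9,357.14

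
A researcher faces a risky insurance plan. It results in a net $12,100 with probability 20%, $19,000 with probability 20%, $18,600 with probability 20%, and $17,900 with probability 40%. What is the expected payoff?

$17,100

EV = 0.2 × 12100 + 0.2 × 19000 + 0.2 × 18600 + 0.4 × 17900 = 2420 + 3800 + 3720 + 7160 = 17100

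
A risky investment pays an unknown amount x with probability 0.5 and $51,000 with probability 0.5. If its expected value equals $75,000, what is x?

0.5·x + 0.5·51000 = 75000
0.5·x = 75000 − 25500 = 49500
x = 49500 / 0.5 = 99000

x = $99,000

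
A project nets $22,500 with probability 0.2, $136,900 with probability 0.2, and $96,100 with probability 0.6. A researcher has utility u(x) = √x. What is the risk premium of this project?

E[u] = 0.2·√22500 + 0.2·√136900 + 0.6·√96100 = 0.2·150 + 0.2·370 + 0.6·310 = 290
CE = (290)² = 84100
Risk premium = EV − CE = 89540 − 84100 = 5440

$5,440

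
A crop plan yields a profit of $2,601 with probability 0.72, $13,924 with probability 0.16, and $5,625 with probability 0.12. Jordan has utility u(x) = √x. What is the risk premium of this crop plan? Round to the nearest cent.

$602.40

E[u] = 0.72·√2601 + 0.16·√13924 + 0.12·√5625 = 0.72·51 + 0.16·118 + 0.12·75 = 64.6
CE = (64.6)² = 4173.16
Risk premium = EV − CE = 4775.56 − 4173.16 = 602.4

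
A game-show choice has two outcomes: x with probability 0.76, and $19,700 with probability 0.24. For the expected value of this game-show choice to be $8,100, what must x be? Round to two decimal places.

x = $4,436.84

0.76·x + 0.24·19700 = 8100
0.76·x = 8100 − 4728 = 3372
x = 3372 / 0.76 = 4436.8421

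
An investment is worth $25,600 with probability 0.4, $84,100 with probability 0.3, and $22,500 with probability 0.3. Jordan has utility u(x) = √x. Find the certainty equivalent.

E[u] = 0.4·√25600 + 0.3·√84100 + 0.3·√22500 = 0.4·160 + 0.3·290 + 0.3·150 = 196
CE = (196)² = 38416

$38,416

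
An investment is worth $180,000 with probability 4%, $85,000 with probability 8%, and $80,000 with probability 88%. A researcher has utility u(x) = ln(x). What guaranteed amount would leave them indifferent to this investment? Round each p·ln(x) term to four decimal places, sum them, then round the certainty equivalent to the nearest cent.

E[u] = 0.04·ln(180000) + 0.08·ln(85000) + 0.88·ln(80000) = 0.4840 + 0.9080 + 9.9350 = 11.3270
CE = e^11.3270 ≈ 83033.55

$83,033.55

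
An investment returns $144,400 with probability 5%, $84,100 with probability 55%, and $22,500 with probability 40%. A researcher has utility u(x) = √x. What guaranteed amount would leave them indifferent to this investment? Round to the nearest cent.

E[u] = 0.05·√144400 + 0.55·√84100 + 0.4·√22500 = 0.05·380 + 0.55·290 + 0.4·150 = 238.5
CE = (238.5)² = 56882.25

$56,882.25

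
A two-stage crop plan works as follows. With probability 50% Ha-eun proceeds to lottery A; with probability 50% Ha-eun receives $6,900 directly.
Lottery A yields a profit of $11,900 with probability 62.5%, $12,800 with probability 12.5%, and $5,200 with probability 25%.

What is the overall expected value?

$8,618.75

EV(A) = 0.625 × 11900 + 0.125 × 12800 + 0.25 × 5200 = 7437.5 + 1600 + 1300 = 10337.5
Branch B: 6900 (certain)
Overall = 0.5 × 10337.5 + 0.5 × 6900 = 5168.75 + 3450 = 8618.75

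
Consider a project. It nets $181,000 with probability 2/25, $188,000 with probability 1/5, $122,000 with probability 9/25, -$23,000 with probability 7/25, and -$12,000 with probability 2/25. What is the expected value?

EV = 2/25 × 181000 + 1/5 × 188000 + 9/25 × 122000 + 7/25 × (-23000) + 2/25 × (-12000) = 14480 + 37600 + 43920 − 6440 − 960 = 88600

$88,600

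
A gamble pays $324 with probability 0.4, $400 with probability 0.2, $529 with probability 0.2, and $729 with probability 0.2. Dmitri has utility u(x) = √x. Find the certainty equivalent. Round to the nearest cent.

$449.44

E[u] = 0.4·√324 + 0.2·√400 + 0.2·√529 + 0.2·√729 = 0.4·18 + 0.2·20 + 0.2·23 + 0.2·27 = 21.2
CE = (21.2)² = 449.44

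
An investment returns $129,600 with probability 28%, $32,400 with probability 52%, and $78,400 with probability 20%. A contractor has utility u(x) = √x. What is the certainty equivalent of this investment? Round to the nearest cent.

E[u] = 0.28·√129600 + 0.52·√32400 + 0.2·√78400 = 0.28·360 + 0.52·180 + 0.2·280 = 250.4
CE = (250.4)² = 62700.16

$62,700.16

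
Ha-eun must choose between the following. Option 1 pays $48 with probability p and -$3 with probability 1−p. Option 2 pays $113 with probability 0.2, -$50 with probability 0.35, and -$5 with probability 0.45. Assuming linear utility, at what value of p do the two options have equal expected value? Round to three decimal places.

EV(Option 2) = 0.2 × 113 + 0.35 × (-50) + 0.45 × (-5) = 22.6 − 17.5 − 2.25 = 2.85
p·48 + (1−p)·(-3) = 2.85
51p − 3 = 2.85
p = (2.85 + 3) / 51

p = 0.115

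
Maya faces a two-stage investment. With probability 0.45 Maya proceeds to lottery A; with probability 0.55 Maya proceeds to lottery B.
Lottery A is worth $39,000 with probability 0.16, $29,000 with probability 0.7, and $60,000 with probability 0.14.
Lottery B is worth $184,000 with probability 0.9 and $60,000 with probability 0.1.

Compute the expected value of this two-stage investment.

EV(A) = 0.16 × 39000 + 0.7 × 29000 + 0.14 × 60000 = 6240 + 20300 + 8400 = 34940
EV(B) = 0.9 × 184000 + 0.1 × 60000 = 165600 + 6000 = 171600
Overall = 0.45 × 34940 + 0.55 × 171600 = 15723 + 94380 = 110103

$110,103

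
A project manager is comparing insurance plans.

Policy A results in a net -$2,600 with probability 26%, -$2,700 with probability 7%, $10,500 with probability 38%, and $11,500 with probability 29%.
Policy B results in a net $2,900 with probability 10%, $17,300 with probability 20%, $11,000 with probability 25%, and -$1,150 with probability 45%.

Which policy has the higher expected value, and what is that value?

Policy A = 0.26 × (-2600) + 0.07 × (-2700) + 0.38 × 10500 + 0.29 × 11500 = -676 − 189 + 3990 + 3335 = 6460
Policy B = 0.1 × 2900 + 0.2 × 17300 + 0.25 × 11000 + 0.45 × (-1150) = 290 + 3460 + 2750 − 517.5 = 5982.5

Policy A ($6,460)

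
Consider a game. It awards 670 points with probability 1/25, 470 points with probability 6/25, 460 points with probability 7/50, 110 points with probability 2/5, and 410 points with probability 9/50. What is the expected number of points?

321.8 points

EV = 1/25 × 670 + 6/25 × 470 + 7/50 × 460 + 2/5 × 110 + 9/50 × 410 = 26.8 + 112.8 + 64.4 + 44 + 73.8 = 321.8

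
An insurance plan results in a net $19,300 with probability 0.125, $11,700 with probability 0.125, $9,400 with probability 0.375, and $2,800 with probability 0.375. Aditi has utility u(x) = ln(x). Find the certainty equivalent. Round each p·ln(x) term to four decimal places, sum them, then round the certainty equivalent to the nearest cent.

$6,711.65

E[u] = 0.125·ln(19300) + 0.125·ln(11700) + 0.375·ln(9400) + 0.375·ln(2800) = 1.2335 + 1.1709 + 3.4307 + 2.9765 = 8.8116
CE = e^8.8116 ≈ 6711.65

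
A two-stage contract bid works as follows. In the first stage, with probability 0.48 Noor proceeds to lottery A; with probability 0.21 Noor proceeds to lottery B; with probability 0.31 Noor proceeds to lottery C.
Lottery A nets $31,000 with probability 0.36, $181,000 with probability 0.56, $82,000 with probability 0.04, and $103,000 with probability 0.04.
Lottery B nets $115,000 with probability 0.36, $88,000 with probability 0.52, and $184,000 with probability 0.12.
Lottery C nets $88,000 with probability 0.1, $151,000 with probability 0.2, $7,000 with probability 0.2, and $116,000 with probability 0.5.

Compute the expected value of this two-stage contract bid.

$111,006

EV(A) = 0.36 × 31000 + 0.56 × 181000 + 0.04 × 82000 + 0.04 × 103000 = 11160 + 101360 + 3280 + 4120 = 119920
EV(B) = 0.36 × 115000 + 0.52 × 88000 + 0.12 × 184000 = 41400 + 45760 + 22080 = 109240
EV(C) = 0.1 × 88000 + 0.2 × 151000 + 0.2 × 7000 + 0.5 × 116000 = 8800 + 30200 + 1400 + 58000 = 98400
Overall = 0.48 × 119920 + 0.21 × 109240 + 0.31 × 98400 = 57561.6 + 22940.4 + 30504 = 111006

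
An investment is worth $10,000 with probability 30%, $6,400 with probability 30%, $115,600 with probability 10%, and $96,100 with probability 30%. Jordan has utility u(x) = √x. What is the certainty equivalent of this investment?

E[u] = 0.3·√10000 + 0.3·√6400 + 0.1·√115600 + 0.3·√96100 = 0.3·100 + 0.3·80 + 0.1·340 + 0.3·310 = 181
CE = (181)² = 32761

$32,761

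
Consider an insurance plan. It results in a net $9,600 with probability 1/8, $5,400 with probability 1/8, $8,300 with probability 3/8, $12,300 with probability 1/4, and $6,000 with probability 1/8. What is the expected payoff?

$8,812.50

EV = 1/8 × 9600 + 1/8 × 5400 + 3/8 × 8300 + 1/4 × 12300 + 1/8 × 6000 = 1200 + 675 + 3112.5 + 3075 + 750 = 8812.5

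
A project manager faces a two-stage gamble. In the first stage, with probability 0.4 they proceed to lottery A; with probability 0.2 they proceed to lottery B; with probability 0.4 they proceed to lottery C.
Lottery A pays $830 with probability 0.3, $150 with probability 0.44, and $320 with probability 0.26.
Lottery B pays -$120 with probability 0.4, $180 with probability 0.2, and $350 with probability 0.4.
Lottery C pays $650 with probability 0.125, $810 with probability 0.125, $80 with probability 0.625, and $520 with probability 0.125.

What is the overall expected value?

EV(A) = 0.3 × 830 + 0.44 × 150 + 0.26 × 320 = 249 + 66 + 83.2 = 398.2
EV(B) = 0.4 × (-120) + 0.2 × 180 + 0.4 × 350 = -48 + 36 + 140 = 128
EV(C) = 0.125 × 650 + 0.125 × 810 + 0.625 × 80 + 0.125 × 520 = 81.25 + 101.25 + 50 + 65 = 297.5
Overall = 0.4 × 398.2 + 0.2 × 128 + 0.4 × 297.5 = 159.28 + 25.6 + 119 = 303.88

$303.88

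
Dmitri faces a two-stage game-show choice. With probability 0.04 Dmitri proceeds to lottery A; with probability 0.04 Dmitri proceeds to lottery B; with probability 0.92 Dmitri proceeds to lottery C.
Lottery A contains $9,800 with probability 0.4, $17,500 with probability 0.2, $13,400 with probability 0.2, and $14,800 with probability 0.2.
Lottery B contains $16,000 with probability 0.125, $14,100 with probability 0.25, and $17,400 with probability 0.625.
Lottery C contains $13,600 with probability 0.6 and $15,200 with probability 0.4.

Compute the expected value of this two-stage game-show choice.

EV(A) = 0.4 × 9800 + 0.2 × 17500 + 0.2 × 13400 + 0.2 × 14800 = 3920 + 3500 + 2680 + 2960 = 13060
EV(B) = 0.125 × 16000 + 0.25 × 14100 + 0.625 × 17400 = 2000 + 3525 + 10875 = 16400
EV(C) = 0.6 × 13600 + 0.4 × 15200 = 8160 + 6080 = 14240
Overall = 0.04 × 13060 + 0.04 × 16400 + 0.92 × 14240 = 522.4 + 656 + 13100.8 = 14279.2

$14,279.20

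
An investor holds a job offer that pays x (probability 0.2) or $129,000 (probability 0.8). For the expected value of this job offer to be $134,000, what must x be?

x = $154,000

0.2·x + 0.8·129000 = 134000
0.2·x = 134000 − 103200 = 30800
x = 30800 / 0.2 = 154000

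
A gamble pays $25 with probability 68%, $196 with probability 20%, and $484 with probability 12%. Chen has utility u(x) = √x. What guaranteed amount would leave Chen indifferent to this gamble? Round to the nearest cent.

E[u] = 0.68·√25 + 0.2·√196 + 0.12·√484 = 0.68·5 + 0.2·14 + 0.12·22 = 8.84
CE = (8.84)² = 78.1456

$78.15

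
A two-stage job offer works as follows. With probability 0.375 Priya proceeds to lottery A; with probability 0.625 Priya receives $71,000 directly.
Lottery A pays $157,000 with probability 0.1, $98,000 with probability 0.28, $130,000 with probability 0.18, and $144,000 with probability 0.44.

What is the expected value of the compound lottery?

$93,087.50

EV(A) = 0.1 × 157000 + 0.28 × 98000 + 0.18 × 130000 + 0.44 × 144000 = 15700 + 27440 + 23400 + 63360 = 129900
Branch B: 71000 (certain)
Overall = 0.375 × 129900 + 0.625 × 71000 = 48712.5 + 44375 = 93087.5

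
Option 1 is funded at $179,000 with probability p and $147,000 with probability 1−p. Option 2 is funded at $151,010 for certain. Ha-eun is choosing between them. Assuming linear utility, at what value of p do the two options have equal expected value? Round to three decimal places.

p = 0.125

p·179000 + (1−p)·147000 = 151010
32000p + 147000 = 151010
p = (151010 − 147000) / 32000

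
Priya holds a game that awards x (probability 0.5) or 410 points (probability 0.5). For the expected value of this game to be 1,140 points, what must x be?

x = 1,870 points

0.5·x + 0.5·410 = 1140
0.5·x = 1140 − 205 = 935
x = 935 / 0.5 = 1870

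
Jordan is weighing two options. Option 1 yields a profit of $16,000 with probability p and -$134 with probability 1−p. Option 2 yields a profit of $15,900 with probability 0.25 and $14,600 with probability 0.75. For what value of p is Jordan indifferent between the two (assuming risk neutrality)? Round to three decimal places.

p = 0.933

EV(Option 2) = 0.25 × 15900 + 0.75 × 14600 = 3975 + 10950 = 14925
p·16000 + (1−p)·(-134) = 14925
16134p − 134 = 14925
p = (14925 + 134) / 16134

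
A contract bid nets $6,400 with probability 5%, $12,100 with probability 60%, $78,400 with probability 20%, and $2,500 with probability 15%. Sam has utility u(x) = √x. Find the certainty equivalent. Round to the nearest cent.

E[u] = 0.05·√6400 + 0.6·√12100 + 0.2·√78400 + 0.15·√2500 = 0.05·80 + 0.6·110 + 0.2·280 + 0.15·50 = 133.5
CE = (133.5)² = 17822.25

$17,822.25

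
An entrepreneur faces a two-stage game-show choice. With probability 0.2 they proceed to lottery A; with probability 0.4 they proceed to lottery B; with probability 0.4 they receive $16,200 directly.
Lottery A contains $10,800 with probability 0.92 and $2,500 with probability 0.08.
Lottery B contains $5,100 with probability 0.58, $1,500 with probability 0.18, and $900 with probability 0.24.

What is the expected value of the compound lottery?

EV(A) = 0.92 × 10800 + 0.08 × 2500 = 9936 + 200 = 10136
EV(B) = 0.58 × 5100 + 0.18 × 1500 + 0.24 × 900 = 2958 + 270 + 216 = 3444
Branch C: 16200 (certain)
Overall = 0.2 × 10136 + 0.4 × 3444 + 0.4 × 16200 = 2027.2 + 1377.6 + 6480 = 9884.8

$9,884.80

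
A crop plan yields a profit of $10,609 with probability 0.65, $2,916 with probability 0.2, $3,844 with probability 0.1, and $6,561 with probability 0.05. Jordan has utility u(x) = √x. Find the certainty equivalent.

E[u] = 0.65·√10609 + 0.2·√2916 + 0.1·√3844 + 0.05·√6561 = 0.65·103 + 0.2·54 + 0.1·62 + 0.05·81 = 88
CE = (88)² = 7744

$7,744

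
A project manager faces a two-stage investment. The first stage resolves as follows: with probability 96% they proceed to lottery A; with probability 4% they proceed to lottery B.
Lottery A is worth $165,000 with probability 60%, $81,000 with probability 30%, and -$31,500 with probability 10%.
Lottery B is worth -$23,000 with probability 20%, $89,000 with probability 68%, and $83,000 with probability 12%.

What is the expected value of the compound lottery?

EV(A) = 0.6 × 165000 + 0.3 × 81000 + 0.1 × (-31500) = 99000 + 24300 − 3150 = 120150
EV(B) = 0.2 × (-23000) + 0.68 × 89000 + 0.12 × 83000 = -4600 + 60520 + 9960 = 65880
Overall = 0.96 × 120150 + 0.04 × 65880 = 115344 + 2635.2 = 117979.2

$117,979.20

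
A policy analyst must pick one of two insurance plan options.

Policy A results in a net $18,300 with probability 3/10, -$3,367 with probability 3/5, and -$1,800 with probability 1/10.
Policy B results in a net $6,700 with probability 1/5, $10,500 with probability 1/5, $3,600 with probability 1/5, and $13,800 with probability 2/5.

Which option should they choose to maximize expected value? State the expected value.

Policy B ($9,680)

Policy A = 3/10 × 18300 + 3/5 × (-3367) + 1/10 × (-1800) = 5490 − 2020.2 − 180 = 3289.8
Policy B = 1/5 × 6700 + 1/5 × 10500 + 1/5 × 3600 + 2/5 × 13800 = 1340 + 2100 + 720 + 5520 = 9680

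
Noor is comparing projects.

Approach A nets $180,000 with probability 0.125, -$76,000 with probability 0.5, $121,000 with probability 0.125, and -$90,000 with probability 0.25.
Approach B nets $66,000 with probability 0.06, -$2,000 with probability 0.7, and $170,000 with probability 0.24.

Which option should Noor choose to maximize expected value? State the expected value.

Approach A = 0.125 × 180000 + 0.5 × (-76000) + 0.125 × 121000 + 0.25 × (-90000) = 22500 − 38000 + 15125 − 22500 = -22875
Approach B = 0.06 × 66000 + 0.7 × (-2000) + 0.24 × 170000 = 3960 − 1400 + 40800 = 43360

Approach B ($43,360)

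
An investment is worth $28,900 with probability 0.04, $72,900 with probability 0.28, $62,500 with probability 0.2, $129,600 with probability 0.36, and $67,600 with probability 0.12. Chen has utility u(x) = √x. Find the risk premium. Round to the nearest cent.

E[u] = 0.04·√28900 + 0.28·√72900 + 0.2·√62500 + 0.36·√129600 + 0.12·√67600 = 0.04·170 + 0.28·270 + 0.2·250 + 0.36·360 + 0.12·260 = 293.2
CE = (293.2)² = 85966.24
Risk premium = EV − CE = 88836 − 85966.24 = 2869.76

$2,869.76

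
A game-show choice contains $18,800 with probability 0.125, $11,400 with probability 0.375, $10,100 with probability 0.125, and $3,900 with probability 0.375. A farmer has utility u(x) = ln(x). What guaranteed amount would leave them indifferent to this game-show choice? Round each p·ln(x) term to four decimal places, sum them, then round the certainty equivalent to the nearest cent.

$7,994.43

E[u] = 0.125·ln(18800) + 0.375·ln(11400) + 0.125·ln(10100) + 0.375·ln(3900) = 1.2302 + 3.5030 + 1.1525 + 3.1008 = 8.9865
CE = e^8.9865 ≈ 7994.43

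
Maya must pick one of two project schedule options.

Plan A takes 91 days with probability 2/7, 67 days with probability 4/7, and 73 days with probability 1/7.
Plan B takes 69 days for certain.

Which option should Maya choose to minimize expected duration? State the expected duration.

Plan B (69 days)

Plan A = 2/7 × 91 + 4/7 × 67 + 1/7 × 73 = 26 + 38.2857 + 10.4286 = 74.7143
Plan B: 69 (certain)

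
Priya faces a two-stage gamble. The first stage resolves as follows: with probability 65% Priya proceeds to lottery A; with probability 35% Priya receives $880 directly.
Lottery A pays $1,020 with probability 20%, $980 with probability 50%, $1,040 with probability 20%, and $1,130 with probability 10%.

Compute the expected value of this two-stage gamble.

$967.75

EV(A) = 0.2 × 1020 + 0.5 × 980 + 0.2 × 1040 + 0.1 × 1130 = 204 + 490 + 208 + 113 = 1015
Branch B: 880 (certain)
Overall = 0.65 × 1015 + 0.35 × 880 = 659.75 + 308 = 967.75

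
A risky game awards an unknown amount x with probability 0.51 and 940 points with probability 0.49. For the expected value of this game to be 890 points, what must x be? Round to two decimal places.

0.51·x + 0.49·940 = 890
0.51·x = 890 − 460.6 = 429.4
x = 429.4 / 0.51 = 841.9608

x = 841.96 points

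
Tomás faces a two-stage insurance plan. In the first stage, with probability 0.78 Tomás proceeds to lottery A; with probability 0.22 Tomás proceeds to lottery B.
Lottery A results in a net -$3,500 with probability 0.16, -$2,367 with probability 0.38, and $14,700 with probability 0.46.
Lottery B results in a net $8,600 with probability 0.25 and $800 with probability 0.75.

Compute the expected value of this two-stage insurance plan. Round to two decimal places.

EV(A) = 0.16 × (-3500) + 0.38 × (-2367) + 0.46 × 14700 = -560 − 899.46 + 6762 = 5302.54
EV(B) = 0.25 × 8600 + 0.75 × 800 = 2150 + 600 = 2750
Overall = 0.78 × 5302.54 + 0.22 × 2750 = 4135.9812 + 605 = 4740.9812

$4,740.98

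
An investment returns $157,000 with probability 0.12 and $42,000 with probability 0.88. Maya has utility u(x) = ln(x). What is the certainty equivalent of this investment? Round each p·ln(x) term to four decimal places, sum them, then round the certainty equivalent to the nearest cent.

E[u] = 0.12·ln(157000) + 0.88·ln(42000) = 1.4357 + 9.3680 = 10.8037
CE = e^10.8037 ≈ 49202.51

$49,202.51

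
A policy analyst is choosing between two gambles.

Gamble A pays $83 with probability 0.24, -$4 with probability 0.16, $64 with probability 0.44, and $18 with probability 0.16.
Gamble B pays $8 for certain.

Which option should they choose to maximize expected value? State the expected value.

Gamble A = 0.24 × 83 + 0.16 × (-4) + 0.44 × 64 + 0.16 × 18 = 19.92 − 0.64 + 28.16 + 2.88 = 50.32
Gamble B: 8 (certain)

Gamble A ($50.32)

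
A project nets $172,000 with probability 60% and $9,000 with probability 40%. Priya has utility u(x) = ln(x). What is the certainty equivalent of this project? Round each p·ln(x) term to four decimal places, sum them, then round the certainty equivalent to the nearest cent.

E[u] = 0.6·ln(172000) + 0.4·ln(9000) = 7.2331 + 3.6420 = 10.8751
CE = e^10.8751 ≈ 52844.03

$52,844.03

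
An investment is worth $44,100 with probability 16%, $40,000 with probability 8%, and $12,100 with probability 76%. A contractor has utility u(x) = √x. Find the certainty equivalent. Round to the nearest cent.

$17,742.24

E[u] = 0.16·√44100 + 0.08·√40000 + 0.76·√12100 = 0.16·210 + 0.08·200 + 0.76·110 = 133.2
CE = (133.2)² = 17742.24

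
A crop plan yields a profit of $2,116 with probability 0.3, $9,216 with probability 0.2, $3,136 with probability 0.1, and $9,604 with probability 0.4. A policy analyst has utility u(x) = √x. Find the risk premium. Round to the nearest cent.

E[u] = 0.3·√2116 + 0.2·√9216 + 0.1·√3136 + 0.4·√9604 = 0.3·46 + 0.2·96 + 0.1·56 + 0.4·98 = 77.8
CE = (77.8)² = 6052.84
Risk premium = EV − CE = 6633.2 − 6052.84 = 580.36

$580.36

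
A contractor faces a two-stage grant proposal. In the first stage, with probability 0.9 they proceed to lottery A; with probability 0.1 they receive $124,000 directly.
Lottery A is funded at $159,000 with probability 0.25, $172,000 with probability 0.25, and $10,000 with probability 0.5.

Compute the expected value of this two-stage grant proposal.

EV(A) = 0.25 × 159000 + 0.25 × 172000 + 0.5 × 10000 = 39750 + 43000 + 5000 = 87750
Branch B: 124000 (certain)
Overall = 0.9 × 87750 + 0.1 × 124000 = 78975 + 12400 = 91375

$91,375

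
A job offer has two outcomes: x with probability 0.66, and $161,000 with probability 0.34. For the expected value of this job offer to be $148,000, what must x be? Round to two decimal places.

x = $141,303.03

0.66·x + 0.34·161000 = 148000
0.66·x = 148000 − 54740 = 93260
x = 93260 / 0.66 = 141303.0303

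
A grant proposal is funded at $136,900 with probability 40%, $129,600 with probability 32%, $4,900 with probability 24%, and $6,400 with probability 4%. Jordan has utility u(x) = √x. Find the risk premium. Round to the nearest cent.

E[u] = 0.4·√136900 + 0.32·√129600 + 0.24·√4900 + 0.04·√6400 = 0.4·370 + 0.32·360 + 0.24·70 + 0.04·80 = 283.2
CE = (283.2)² = 80202.24
Risk premium = EV − CE = 97664 − 80202.24 = 17461.76

$17,461.76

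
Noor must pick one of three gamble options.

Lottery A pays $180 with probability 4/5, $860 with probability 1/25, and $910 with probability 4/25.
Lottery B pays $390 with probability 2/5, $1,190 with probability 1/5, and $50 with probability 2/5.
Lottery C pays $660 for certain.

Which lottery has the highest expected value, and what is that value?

Lottery C ($660)

Lottery A = 4/5 × 180 + 1/25 × 860 + 4/25 × 910 = 144 + 34.4 + 145.6 = 324
Lottery B = 2/5 × 390 + 1/5 × 1190 + 2/5 × 50 = 156 + 238 + 20 = 414
Lottery C: 660 (certain)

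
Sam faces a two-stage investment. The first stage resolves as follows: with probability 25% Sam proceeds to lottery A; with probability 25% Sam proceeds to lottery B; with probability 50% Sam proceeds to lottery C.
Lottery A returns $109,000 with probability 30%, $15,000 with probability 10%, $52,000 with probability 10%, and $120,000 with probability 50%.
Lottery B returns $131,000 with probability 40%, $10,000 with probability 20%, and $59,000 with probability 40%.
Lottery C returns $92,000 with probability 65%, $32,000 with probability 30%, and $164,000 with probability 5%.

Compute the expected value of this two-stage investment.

$83,150

EV(A) = 0.3 × 109000 + 0.1 × 15000 + 0.1 × 52000 + 0.5 × 120000 = 32700 + 1500 + 5200 + 60000 = 99400
EV(B) = 0.4 × 131000 + 0.2 × 10000 + 0.4 × 59000 = 52400 + 2000 + 23600 = 78000
EV(C) = 0.65 × 92000 + 0.3 × 32000 + 0.05 × 164000 = 59800 + 9600 + 8200 = 77600
Overall = 0.25 × 99400 + 0.25 × 78000 + 0.5 × 77600 = 24850 + 19500 + 38800 = 83150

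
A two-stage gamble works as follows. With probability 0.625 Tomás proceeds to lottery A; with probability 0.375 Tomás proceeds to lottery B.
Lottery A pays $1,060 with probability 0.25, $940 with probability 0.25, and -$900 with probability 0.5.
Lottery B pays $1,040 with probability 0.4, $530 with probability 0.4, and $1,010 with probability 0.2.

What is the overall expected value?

EV(A) = 0.25 × 1060 + 0.25 × 940 + 0.5 × (-900) = 265 + 235 − 450 = 50
EV(B) = 0.4 × 1040 + 0.4 × 530 + 0.2 × 1010 = 416 + 212 + 202 = 830
Overall = 0.625 × 50 + 0.375 × 830 = 31.25 + 311.25 = 342.5

$342.50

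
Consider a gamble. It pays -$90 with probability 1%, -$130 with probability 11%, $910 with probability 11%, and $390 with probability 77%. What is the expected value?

$385.20

EV = 0.01 × (-90) + 0.11 × (-130) + 0.11 × 910 + 0.77 × 390 = -0.9 − 14.3 + 100.1 + 300.3 = 385.2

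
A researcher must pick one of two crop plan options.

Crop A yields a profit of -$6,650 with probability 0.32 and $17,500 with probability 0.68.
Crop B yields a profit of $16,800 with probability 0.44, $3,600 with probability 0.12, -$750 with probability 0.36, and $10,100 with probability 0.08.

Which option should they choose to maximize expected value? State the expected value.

Crop A ($9,772)

Crop A = 0.32 × (-6650) + 0.68 × 17500 = -2128 + 11900 = 9772
Crop B = 0.44 × 16800 + 0.12 × 3600 + 0.36 × (-750) + 0.08 × 10100 = 7392 + 432 − 270 + 808 = 8362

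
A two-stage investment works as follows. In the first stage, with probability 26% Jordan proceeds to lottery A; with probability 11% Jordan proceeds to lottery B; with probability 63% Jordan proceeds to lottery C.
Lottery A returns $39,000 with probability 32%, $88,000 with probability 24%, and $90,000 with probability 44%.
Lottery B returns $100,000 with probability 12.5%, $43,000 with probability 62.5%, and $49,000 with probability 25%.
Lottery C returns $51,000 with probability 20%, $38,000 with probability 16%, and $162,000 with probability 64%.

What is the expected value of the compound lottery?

EV(A) = 0.32 × 39000 + 0.24 × 88000 + 0.44 × 90000 = 12480 + 21120 + 39600 = 73200
EV(B) = 0.125 × 100000 + 0.625 × 43000 + 0.25 × 49000 = 12500 + 26875 + 12250 = 51625
EV(C) = 0.2 × 51000 + 0.16 × 38000 + 0.64 × 162000 = 10200 + 6080 + 103680 = 119960
Overall = 0.26 × 73200 + 0.11 × 51625 + 0.63 × 119960 = 19032 + 5678.75 + 75574.8 = 100285.55

$100,285.55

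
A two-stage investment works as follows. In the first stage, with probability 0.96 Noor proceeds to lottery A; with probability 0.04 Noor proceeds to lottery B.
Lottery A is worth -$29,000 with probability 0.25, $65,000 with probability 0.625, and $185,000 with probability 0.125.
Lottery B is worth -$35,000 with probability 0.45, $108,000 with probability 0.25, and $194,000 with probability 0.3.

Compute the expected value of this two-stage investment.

$57,018

EV(A) = 0.25 × (-29000) + 0.625 × 65000 + 0.125 × 185000 = -7250 + 40625 + 23125 = 56500
EV(B) = 0.45 × (-35000) + 0.25 × 108000 + 0.3 × 194000 = -15750 + 27000 + 58200 = 69450
Overall = 0.96 × 56500 + 0.04 × 69450 = 54240 + 2778 = 57018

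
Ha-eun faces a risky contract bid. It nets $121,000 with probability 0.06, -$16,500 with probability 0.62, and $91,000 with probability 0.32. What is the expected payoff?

EV = 0.06 × 121000 + 0.62 × (-16500) + 0.32 × 91000 = 7260 − 10230 + 29120 = 26150

$26,150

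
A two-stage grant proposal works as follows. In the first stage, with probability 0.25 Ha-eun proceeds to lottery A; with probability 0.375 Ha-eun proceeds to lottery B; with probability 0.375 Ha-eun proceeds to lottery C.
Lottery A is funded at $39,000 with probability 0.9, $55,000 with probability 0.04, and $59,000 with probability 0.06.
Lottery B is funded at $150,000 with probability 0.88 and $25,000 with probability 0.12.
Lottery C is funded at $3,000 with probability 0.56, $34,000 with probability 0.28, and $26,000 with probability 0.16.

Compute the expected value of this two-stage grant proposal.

$66,595

EV(A) = 0.9 × 39000 + 0.04 × 55000 + 0.06 × 59000 = 35100 + 2200 + 3540 = 40840
EV(B) = 0.88 × 150000 + 0.12 × 25000 = 132000 + 3000 = 135000
EV(C) = 0.56 × 3000 + 0.28 × 34000 + 0.16 × 26000 = 1680 + 9520 + 4160 = 15360
Overall = 0.25 × 40840 + 0.375 × 135000 + 0.375 × 15360 = 10210 + 50625 + 5760 = 66595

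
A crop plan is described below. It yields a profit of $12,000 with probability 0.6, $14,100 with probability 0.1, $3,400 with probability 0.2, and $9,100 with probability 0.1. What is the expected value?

$10,200

EV = 0.6 × 12000 + 0.1 × 14100 + 0.2 × 3400 + 0.1 × 9100 = 7200 + 1410 + 680 + 910 = 10200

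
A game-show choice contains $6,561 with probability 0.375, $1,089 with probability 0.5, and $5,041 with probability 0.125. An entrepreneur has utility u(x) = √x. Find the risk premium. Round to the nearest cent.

E[u] = 0.375·√6561 + 0.5·√1089 + 0.125·√5041 = 0.375·81 + 0.5·33 + 0.125·71 = 55.75
CE = (55.75)² = 3108.0625
Risk premium = EV − CE = 3635 − 3108.0625 = 526.9375

$526.94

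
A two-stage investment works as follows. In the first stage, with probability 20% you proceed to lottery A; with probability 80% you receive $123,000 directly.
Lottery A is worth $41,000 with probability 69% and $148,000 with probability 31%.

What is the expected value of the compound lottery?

EV(A) = 0.69 × 41000 + 0.31 × 148000 = 28290 + 45880 = 74170
Branch B: 123000 (certain)
Overall = 0.2 × 74170 + 0.8 × 123000 = 14834 + 98400 = 113234

$113,234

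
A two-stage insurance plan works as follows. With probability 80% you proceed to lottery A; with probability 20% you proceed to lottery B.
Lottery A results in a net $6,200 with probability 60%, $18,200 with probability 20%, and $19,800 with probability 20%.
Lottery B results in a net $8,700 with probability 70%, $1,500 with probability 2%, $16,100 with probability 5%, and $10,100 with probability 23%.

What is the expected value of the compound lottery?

EV(A) = 0.6 × 6200 + 0.2 × 18200 + 0.2 × 19800 = 3720 + 3640 + 3960 = 11320
EV(B) = 0.7 × 8700 + 0.02 × 1500 + 0.05 × 16100 + 0.23 × 10100 = 6090 + 30 + 805 + 2323 = 9248
Overall = 0.8 × 11320 + 0.2 × 9248 = 9056 + 1849.6 = 10905.6

$10,905.60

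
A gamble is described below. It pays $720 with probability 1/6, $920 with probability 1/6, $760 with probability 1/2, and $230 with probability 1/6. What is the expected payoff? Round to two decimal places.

$691.67

EV = 1/6 × 720 + 1/6 × 920 + 1/2 × 760 + 1/6 × 230 = 120 + 153.3333 + 380 + 38.3333 = 691.6667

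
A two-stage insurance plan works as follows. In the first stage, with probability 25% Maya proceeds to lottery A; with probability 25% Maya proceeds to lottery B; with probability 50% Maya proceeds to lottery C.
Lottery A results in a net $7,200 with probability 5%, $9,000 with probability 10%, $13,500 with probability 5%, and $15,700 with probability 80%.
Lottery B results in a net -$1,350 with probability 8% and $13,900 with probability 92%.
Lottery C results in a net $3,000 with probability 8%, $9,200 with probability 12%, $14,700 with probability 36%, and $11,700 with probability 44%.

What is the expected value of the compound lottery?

EV(A) = 0.05 × 7200 + 0.1 × 9000 + 0.05 × 13500 + 0.8 × 15700 = 360 + 900 + 675 + 12560 = 14495
EV(B) = 0.08 × (-1350) + 0.92 × 13900 = -108 + 12788 = 12680
EV(C) = 0.08 × 3000 + 0.12 × 9200 + 0.36 × 14700 + 0.44 × 11700 = 240 + 1104 + 5292 + 5148 = 11784
Overall = 0.25 × 14495 + 0.25 × 12680 + 0.5 × 11784 = 3623.75 + 3170 + 5892 = 12685.75

$12,685.75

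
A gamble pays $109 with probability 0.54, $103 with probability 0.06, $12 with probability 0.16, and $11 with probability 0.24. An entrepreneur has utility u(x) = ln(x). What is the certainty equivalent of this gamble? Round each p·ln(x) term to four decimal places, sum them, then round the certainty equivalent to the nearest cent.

E[u] = 0.54·ln(109) + 0.06·ln(103) + 0.16·ln(12) + 0.24·ln(11) = 2.5333 + 0.2781 + 0.3976 + 0.5755 = 3.7845
CE = e^3.7845 ≈ 44.01

$44.01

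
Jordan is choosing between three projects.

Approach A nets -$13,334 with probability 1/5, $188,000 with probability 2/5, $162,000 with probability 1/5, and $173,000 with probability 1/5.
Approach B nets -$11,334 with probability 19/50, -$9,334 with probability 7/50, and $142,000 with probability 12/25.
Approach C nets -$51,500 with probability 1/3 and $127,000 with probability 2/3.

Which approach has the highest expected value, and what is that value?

Approach A ($139,533.20)

Approach A = 1/5 × (-13334) + 2/5 × 188000 + 1/5 × 162000 + 1/5 × 173000 = -2666.8 + 75200 + 32400 + 34600 = 139533.2
Approach B = 19/50 × (-11334) + 7/50 × (-9334) + 12/25 × 142000 = -4306.92 − 1306.76 + 68160 = 62546.32
Approach C = 1/3 × (-51500) + 2/3 × 127000 = -17166.6667 + 84666.6667 = 67500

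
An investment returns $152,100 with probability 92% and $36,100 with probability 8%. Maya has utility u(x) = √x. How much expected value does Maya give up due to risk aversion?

$2,944

E[u] = 0.92·√152100 + 0.08·√36100 = 0.92·390 + 0.08·190 = 374
CE = (374)² = 139876
Risk premium = EV − CE = 142820 − 139876 = 2944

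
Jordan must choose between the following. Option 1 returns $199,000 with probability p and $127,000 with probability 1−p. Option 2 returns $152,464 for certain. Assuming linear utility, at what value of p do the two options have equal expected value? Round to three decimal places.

p·199000 + (1−p)·127000 = 152464
72000p + 127000 = 152464
p = (152464 − 127000) / 72000

p = 0.354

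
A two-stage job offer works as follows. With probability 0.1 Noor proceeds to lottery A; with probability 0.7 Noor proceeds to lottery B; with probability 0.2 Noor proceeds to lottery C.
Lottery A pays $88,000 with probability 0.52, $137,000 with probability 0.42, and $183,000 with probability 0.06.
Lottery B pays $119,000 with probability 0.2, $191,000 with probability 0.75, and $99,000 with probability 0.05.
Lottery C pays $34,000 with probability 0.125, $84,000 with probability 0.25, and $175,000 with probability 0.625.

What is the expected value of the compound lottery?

EV(A) = 0.52 × 88000 + 0.42 × 137000 + 0.06 × 183000 = 45760 + 57540 + 10980 = 114280
EV(B) = 0.2 × 119000 + 0.75 × 191000 + 0.05 × 99000 = 23800 + 143250 + 4950 = 172000
EV(C) = 0.125 × 34000 + 0.25 × 84000 + 0.625 × 175000 = 4250 + 21000 + 109375 = 134625
Overall = 0.1 × 114280 + 0.7 × 172000 + 0.2 × 134625 = 11428 + 120400 + 26925 = 158753

$158,753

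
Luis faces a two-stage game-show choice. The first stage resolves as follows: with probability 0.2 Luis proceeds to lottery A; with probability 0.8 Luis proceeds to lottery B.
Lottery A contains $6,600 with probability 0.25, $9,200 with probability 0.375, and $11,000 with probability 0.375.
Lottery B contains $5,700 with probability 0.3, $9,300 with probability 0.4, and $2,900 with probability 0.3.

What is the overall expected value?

$6,885

EV(A) = 0.25 × 6600 + 0.375 × 9200 + 0.375 × 11000 = 1650 + 3450 + 4125 = 9225
EV(B) = 0.3 × 5700 + 0.4 × 9300 + 0.3 × 2900 = 1710 + 3720 + 870 = 6300
Overall = 0.2 × 9225 + 0.8 × 6300 = 1845 + 5040 = 6885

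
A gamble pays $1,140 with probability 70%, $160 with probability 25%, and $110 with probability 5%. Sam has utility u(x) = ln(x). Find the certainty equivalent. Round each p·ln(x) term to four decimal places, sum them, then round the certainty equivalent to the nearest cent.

$620.73

E[u] = 0.7·ln(1140) + 0.25·ln(160) + 0.05·ln(110) = 4.9271 + 1.2688 + 0.2350 = 6.4309
CE = e^6.4309 ≈ 620.73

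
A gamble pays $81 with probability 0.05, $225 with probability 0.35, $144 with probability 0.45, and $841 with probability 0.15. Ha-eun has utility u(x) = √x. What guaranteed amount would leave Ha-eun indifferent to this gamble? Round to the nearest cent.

E[u] = 0.05·√81 + 0.35·√225 + 0.45·√144 + 0.15·√841 = 0.05·9 + 0.35·15 + 0.45·12 + 0.15·29 = 15.45
CE = (15.45)² = 238.7025

$238.70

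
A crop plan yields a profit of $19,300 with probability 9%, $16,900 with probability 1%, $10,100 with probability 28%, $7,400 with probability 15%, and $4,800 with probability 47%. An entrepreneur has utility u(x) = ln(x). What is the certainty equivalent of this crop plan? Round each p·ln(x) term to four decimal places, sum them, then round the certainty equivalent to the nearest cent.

$7,240.89

E[u] = 0.09·ln(19300) + 0.01·ln(16900) + 0.28·ln(10100) + 0.15·ln(7400) + 0.47·ln(4800) = 0.8881 + 0.0974 + 2.5817 + 1.3364 + 3.9839 = 8.8875
CE = e^8.8875 ≈ 7240.89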